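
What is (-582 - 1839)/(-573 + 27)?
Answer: 807/182 ≈ 4.4341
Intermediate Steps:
(-582 - 1839)/(-573 + 27) = -2421/(-546) = -2421*(-1/546) = 807/182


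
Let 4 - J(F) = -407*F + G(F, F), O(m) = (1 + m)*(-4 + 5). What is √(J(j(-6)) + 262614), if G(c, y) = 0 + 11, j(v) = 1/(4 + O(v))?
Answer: 10*√2622 ≈ 512.05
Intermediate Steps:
O(m) = 1 + m (O(m) = (1 + m)*1 = 1 + m)
j(v) = 1/(5 + v) (j(v) = 1/(4 + (1 + v)) = 1/(5 + v))
G(c, y) = 11
J(F) = -7 + 407*F (J(F) = 4 - (-407*F + 11) = 4 - (11 - 407*F) = 4 + (-11 + 407*F) = -7 + 407*F)
√(J(j(-6)) + 262614) = √((-7 + 407/(5 - 6)) + 262614) = √((-7 + 407/(-1)) + 262614) = √((-7 + 407*(-1)) + 262614) = √((-7 - 407) + 262614) = √(-414 + 262614) = √262200 = 10*√2622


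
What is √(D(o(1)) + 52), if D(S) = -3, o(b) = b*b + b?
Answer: 7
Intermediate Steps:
o(b) = b + b² (o(b) = b² + b = b + b²)
√(D(o(1)) + 52) = √(-3 + 52) = √49 = 7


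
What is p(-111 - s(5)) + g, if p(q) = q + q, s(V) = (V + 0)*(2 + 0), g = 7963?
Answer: 7721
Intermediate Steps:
s(V) = 2*V (s(V) = V*2 = 2*V)
p(q) = 2*q
p(-111 - s(5)) + g = 2*(-111 - 2*5) + 7963 = 2*(-111 - 1*10) + 7963 = 2*(-111 - 10) + 7963 = 2*(-121) + 7963 = -242 + 7963 = 7721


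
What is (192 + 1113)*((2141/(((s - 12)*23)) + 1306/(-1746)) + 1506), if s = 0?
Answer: 17439554405/8924 ≈ 1.9542e+6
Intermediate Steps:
(192 + 1113)*((2141/(((s - 12)*23)) + 1306/(-1746)) + 1506) = (192 + 1113)*((2141/(((0 - 12)*23)) + 1306/(-1746)) + 1506) = 1305*((2141/((-12*23)) + 1306*(-1/1746)) + 1506) = 1305*((2141/(-276) - 653/873) + 1506) = 1305*((2141*(-1/276) - 653/873) + 1506) = 1305*((-2141/276 - 653/873) + 1506) = 1305*(-683107/80316 + 1506) = 1305*(120272789/80316) = 17439554405/8924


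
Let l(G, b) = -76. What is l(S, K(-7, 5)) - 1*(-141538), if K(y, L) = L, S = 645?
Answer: 141462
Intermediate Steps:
l(S, K(-7, 5)) - 1*(-141538) = -76 - 1*(-141538) = -76 + 141538 = 141462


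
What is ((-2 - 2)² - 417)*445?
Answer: -178445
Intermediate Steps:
((-2 - 2)² - 417)*445 = ((-4)² - 417)*445 = (16 - 417)*445 = -401*445 = -178445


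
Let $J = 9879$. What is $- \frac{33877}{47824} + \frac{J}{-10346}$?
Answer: $- \frac{58781767}{35341936} \approx -1.6632$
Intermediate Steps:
$- \frac{33877}{47824} + \frac{J}{-10346} = - \frac{33877}{47824} + \frac{9879}{-10346} = \left(-33877\right) \frac{1}{47824} + 9879 \left(- \frac{1}{10346}\right) = - \frac{33877}{47824} - \frac{9879}{10346} = - \frac{58781767}{35341936}$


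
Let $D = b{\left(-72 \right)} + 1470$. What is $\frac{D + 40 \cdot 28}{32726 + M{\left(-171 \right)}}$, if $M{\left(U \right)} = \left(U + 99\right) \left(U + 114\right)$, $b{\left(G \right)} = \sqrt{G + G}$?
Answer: $\frac{259}{3683} + \frac{6 i}{18415} \approx 0.070323 + 0.00032582 i$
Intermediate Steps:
$b{\left(G \right)} = \sqrt{2} \sqrt{G}$ ($b{\left(G \right)} = \sqrt{2 G} = \sqrt{2} \sqrt{G}$)
$M{\left(U \right)} = \left(99 + U\right) \left(114 + U\right)$
$D = 1470 + 12 i$ ($D = \sqrt{2} \sqrt{-72} + 1470 = \sqrt{2} \cdot 6 i \sqrt{2} + 1470 = 12 i + 1470 = 1470 + 12 i \approx 1470.0 + 12.0 i$)
$\frac{D + 40 \cdot 28}{32726 + M{\left(-171 \right)}} = \frac{\left(1470 + 12 i\right) + 40 \cdot 28}{32726 + \left(11286 + \left(-171\right)^{2} + 213 \left(-171\right)\right)} = \frac{\left(1470 + 12 i\right) + 1120}{32726 + \left(11286 + 29241 - 36423\right)} = \frac{2590 + 12 i}{32726 + 4104} = \frac{2590 + 12 i}{36830} = \left(2590 + 12 i\right) \frac{1}{36830} = \frac{259}{3683} + \frac{6 i}{18415}$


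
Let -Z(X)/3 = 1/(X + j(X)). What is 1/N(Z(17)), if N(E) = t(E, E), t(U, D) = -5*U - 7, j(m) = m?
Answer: -34/223 ≈ -0.15247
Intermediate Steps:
t(U, D) = -7 - 5*U
Z(X) = -3/(2*X) (Z(X) = -3/(X + X) = -3*1/(2*X) = -3/(2*X))
N(E) = -7 - 5*E
1/N(Z(17)) = 1/(-7 - (-15)/(2*17)) = 1/(-7 - 5*(-3/34)) = 1/(-7 + 15/34) = 1/(-223/34) = -34/223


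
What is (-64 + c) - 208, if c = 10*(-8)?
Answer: -352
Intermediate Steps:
c = -80
(-64 + c) - 208 = (-64 - 80) - 208 = -144 - 208 = -352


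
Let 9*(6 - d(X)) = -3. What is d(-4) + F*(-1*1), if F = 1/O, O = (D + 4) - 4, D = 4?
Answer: 73/12 ≈ 6.0833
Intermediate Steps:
O = 4 (O = (4 + 4) - 4 = 8 - 4 = 4)
d(X) = 19/3 (d(X) = 6 - ⅑*(-3) = 6 + ⅓ = 19/3)
F = ¼ (F = 1/4 = ¼ ≈ 0.25000)
d(-4) + F*(-1*1) = 19/3 + (-1*1)/4 = 19/3 + (¼)*(-1) = 19/3 - ¼ = 73/12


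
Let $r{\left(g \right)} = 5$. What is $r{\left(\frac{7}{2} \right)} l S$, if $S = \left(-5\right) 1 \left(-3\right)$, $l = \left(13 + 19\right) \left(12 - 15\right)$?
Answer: $-7200$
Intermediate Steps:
$l = -96$ ($l = 32 \left(-3\right) = -96$)
$S = 15$ ($S = \left(-5\right) \left(-3\right) = 15$)
$r{\left(\frac{7}{2} \right)} l S = 5 \left(-96\right) 15 = \left(-480\right) 15 = -7200$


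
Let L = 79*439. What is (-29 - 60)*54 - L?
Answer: -39487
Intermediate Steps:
L = 34681
(-29 - 60)*54 - L = (-29 - 60)*54 - 1*34681 = -89*54 - 34681 = -4806 - 34681 = -39487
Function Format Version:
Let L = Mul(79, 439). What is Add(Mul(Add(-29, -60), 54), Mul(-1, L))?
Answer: -39487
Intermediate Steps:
L = 34681
Add(Mul(Add(-29, -60), 54), Mul(-1, L)) = Add(Mul(Add(-29, -60), 54), Mul(-1, 34681)) = Add(Mul(-89, 54), -34681) = Add(-4806, -34681) = -39487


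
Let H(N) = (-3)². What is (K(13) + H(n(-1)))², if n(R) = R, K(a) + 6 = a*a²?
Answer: 4840000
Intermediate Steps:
K(a) = -6 + a³ (K(a) = -6 + a*a² = -6 + a³)
H(N) = 9
(K(13) + H(n(-1)))² = ((-6 + 13³) + 9)² = ((-6 + 2197) + 9)² = (2191 + 9)² = 2200² = 4840000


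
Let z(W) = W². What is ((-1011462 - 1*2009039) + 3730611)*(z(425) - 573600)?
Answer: -279055477250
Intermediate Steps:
((-1011462 - 1*2009039) + 3730611)*(z(425) - 573600) = ((-1011462 - 1*2009039) + 3730611)*(425² - 573600) = ((-1011462 - 2009039) + 3730611)*(180625 - 573600) = (-3020501 + 3730611)*(-392975) = 710110*(-392975) = -279055477250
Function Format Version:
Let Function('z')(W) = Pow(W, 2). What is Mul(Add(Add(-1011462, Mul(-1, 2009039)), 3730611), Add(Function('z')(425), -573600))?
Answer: -279055477250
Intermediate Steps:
Mul(Add(Add(-1011462, Mul(-1, 2009039)), 3730611), Add(Function('z')(425), -573600)) = Mul(Add(Add(-1011462, Mul(-1, 2009039)), 3730611), Add(Pow(425, 2), -573600)) = Mul(Add(Add(-1011462, -2009039), 3730611), Add(180625, -573600)) = Mul(Add(-3020501, 3730611), -392975) = Mul(710110, -392975) = -279055477250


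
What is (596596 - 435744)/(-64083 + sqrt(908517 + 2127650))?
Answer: -5153939358/2051797361 - 80426*sqrt(3036167)/2051797361 ≈ -2.5802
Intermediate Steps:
(596596 - 435744)/(-64083 + sqrt(908517 + 2127650)) = 160852/(-64083 + sqrt(3036167))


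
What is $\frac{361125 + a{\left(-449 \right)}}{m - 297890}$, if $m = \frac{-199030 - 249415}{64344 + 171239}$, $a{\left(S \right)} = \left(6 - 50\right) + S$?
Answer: $- \frac{1392766696}{1150463415} \approx -1.2106$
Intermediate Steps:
$a{\left(S \right)} = -44 + S$
$m = - \frac{448445}{235583} \approx -1.9036$
$\frac{361125 + a{\left(-449 \right)}}{m - 297890} = \frac{361125 - 493}{- \frac{448445}{235583} - 297890} = \frac{361125 - 493}{- \frac{70178268315}{235583}} = 360632 \left(- \frac{235583}{70178268315}\right) = - \frac{1392766696}{1150463415}$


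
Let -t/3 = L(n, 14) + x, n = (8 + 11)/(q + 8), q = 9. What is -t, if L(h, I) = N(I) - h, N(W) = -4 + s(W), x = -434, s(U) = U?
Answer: -21681/17 ≈ -1275.4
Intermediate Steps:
n = 19/17 (n = (8 + 11)/(9 + 8) = 19/17 ≈ 1.1176)
N(W) = -4 + W
L(h, I) = -4 + I - h (L(h, I) = (-4 + I) - h = -4 + I - h)
t = 21681/17 (t = -3*((-4 + 14 - 1*19/17) - 434) = -3*((-4 + 14 - 19/17) - 434) = -3*(151/17 - 434) = -3*(-7227/17) = 21681/17 ≈ 1275.4)
-t = -1*21681/17 = -21681/17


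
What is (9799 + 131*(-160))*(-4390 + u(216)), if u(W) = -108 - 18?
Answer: 50403076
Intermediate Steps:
u(W) = -126
(9799 + 131*(-160))*(-4390 + u(216)) = (9799 + 131*(-160))*(-4390 - 126) = (9799 - 20960)*(-4516) = -11161*(-4516) = 50403076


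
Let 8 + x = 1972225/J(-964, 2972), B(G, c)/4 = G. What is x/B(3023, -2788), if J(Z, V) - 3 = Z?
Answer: -1979913/11620412 ≈ -0.17038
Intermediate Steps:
J(Z, V) = 3 + Z
B(G, c) = 4*G
x = -1979913/961 (x = -8 + 1972225/(3 - 964) = -8 + 1972225/(-961) = -8 + 1972225*(-1/961) = -8 - 1972225/961 = -1979913/961 ≈ -2060.3)
x/B(3023, -2788) = -1979913/(961*(4*3023)) = -1979913/961/12092 = -1979913/961*1/12092 = -1979913/11620412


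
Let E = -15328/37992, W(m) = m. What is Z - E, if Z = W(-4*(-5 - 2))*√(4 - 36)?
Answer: 1916/4749 + 112*I*√2 ≈ 0.40345 + 158.39*I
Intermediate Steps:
E = -1916/4749 (E = -15328*1/37992 = -1916/4749 ≈ -0.40345)
Z = 112*I*√2 (Z = (-4*(-5 - 2))*√(4 - 36) = (-4*(-7))*√(-32) = 28*(4*I*√2) = 112*I*√2 ≈ 158.39*I)
Z - E = 112*I*√2 - 1*(-1916/4749) = 112*I*√2 + 1916/4749 = 1916/4749 + 112*I*√2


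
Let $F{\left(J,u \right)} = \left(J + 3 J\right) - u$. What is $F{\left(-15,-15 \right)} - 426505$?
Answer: $-426550$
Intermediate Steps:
$F{\left(J,u \right)} = - u + 4 J$ ($F{\left(J,u \right)} = 4 J - u = - u + 4 J$)
$F{\left(-15,-15 \right)} - 426505 = \left(\left(-1\right) \left(-15\right) + 4 \left(-15\right)\right) - 426505 = \left(15 - 60\right) - 426505 = -45 - 426505 = -426550$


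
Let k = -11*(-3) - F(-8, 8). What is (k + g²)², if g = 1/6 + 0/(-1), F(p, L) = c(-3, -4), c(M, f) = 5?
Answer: 1018081/1296 ≈ 785.56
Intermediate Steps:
F(p, L) = 5
g = ⅙ (g = 1*(⅙) + 0*(-1) = ⅙ + 0 = ⅙ ≈ 0.16667)
k = 28 (k = -11*(-3) - 1*5 = 33 - 5 = 28)
(k + g²)² = (28 + (⅙)²)² = (28 + 1/36)² = (1009/36)² = 1018081/1296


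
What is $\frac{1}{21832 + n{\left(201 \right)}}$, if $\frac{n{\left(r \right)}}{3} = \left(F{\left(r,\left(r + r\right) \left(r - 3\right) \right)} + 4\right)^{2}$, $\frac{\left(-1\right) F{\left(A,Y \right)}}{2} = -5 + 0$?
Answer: $\frac{1}{22420} \approx 4.4603 \cdot 10^{-5}$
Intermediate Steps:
$F{\left(A,Y \right)} = 10$ ($F{\left(A,Y \right)} = - 2 \left(-5 + 0\right) = \left(-2\right) \left(-5\right) = 10$)
$n{\left(r \right)} = 588$ ($n{\left(r \right)} = 3 \left(10 + 4\right)^{2} = 3 \cdot 14^{2} = 3 \cdot 196 = 588$)
$\frac{1}{21832 + n{\left(201 \right)}} = \frac{1}{21832 + 588} = \frac{1}{22420}$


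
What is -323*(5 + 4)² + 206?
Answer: -25957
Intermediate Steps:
-323*(5 + 4)² + 206 = -323*9² + 206 = -323*81 + 206 = -26163 + 206 = -25957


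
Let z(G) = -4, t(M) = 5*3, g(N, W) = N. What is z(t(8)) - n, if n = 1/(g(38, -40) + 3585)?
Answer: -14493/3623 ≈ -4.0003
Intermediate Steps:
t(M) = 15
n = 1/3623 (n = 1/(38 + 3585) = 1/3623 ≈ 0.00027601)
z(t(8)) - n = -4 - 1*1/3623 = -4 - 1/3623 = -14493/3623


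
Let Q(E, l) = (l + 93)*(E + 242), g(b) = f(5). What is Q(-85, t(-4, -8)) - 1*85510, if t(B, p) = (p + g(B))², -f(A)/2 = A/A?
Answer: -55209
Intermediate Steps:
f(A) = -2 (f(A) = -2*A/A = -2*1 = -2)
g(b) = -2
t(B, p) = (-2 + p)² (t(B, p) = (p - 2)² = (-2 + p)²)
Q(E, l) = (93 + l)*(242 + E)
Q(-85, t(-4, -8)) - 1*85510 = (22506 + 93*(-85) + 242*(-2 - 8)² - 85*(-2 - 8)²) - 1*85510 = (22506 - 7905 + 242*(-10)² - 85*(-10)²) - 85510 = (22506 - 7905 + 242*100 - 85*100) - 85510 = (22506 - 7905 + 24200 - 8500) - 85510 = 30301 - 85510 = -55209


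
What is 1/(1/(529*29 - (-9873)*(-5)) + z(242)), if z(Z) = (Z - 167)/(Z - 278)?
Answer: -102072/212653 ≈ -0.47999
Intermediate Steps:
z(Z) = (-167 + Z)/(-278 + Z)
1/(1/(529*29 - (-9873)*(-5)) + z(242)) = 1/(1/(529*29 - (-9873)*(-5)) + (-167 + 242)/(-278 + 242)) = 1/(1/(15341 - 1*49365) + 75/(-36)) = 1/(1/(15341 - 49365) - 1/36*75) = 1/(1/(-34024) - 25/12) = 1/(-1/34024 - 25/12) = 1/(-212653/102072) = -102072/212653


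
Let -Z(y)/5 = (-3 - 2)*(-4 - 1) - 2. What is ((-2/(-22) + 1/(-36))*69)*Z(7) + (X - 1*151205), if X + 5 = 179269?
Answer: 3637663/132 ≈ 27558.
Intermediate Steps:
X = 179264 (X = -5 + 179269 = 179264)
Z(y) = -115 (Z(y) = -5*((-3 - 2)*(-4 - 1) - 2) = -5*(-5*(-5) - 2) = -5*(25 - 2) = -5*23 = -115)
((-2/(-22) + 1/(-36))*69)*Z(7) + (X - 1*151205) = ((-2/(-22) + 1/(-36))*69)*(-115) + (179264 - 1*151205) = ((-2*(-1/22) + 1*(-1/36))*69)*(-115) + (179264 - 151205) = ((1/11 - 1/36)*69)*(-115) + 28059 = ((25/396)*69)*(-115) + 28059 = (575/132)*(-115) + 28059 = -66125/132 + 28059 = 3637663/132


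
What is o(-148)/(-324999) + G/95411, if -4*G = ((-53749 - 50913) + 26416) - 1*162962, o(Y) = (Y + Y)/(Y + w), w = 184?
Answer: 176389867696/279076316301 ≈ 0.63205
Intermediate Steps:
o(Y) = 2*Y/(184 + Y) (o(Y) = (Y + Y)/(Y + 184) = (2*Y)/(184 + Y) = 2*Y/(184 + Y))
G = 60302 (G = -(((-53749 - 50913) + 26416) - 1*162962)/4 = -((-104662 + 26416) - 162962)/4 = -(-78246 - 162962)/4 = -¼*(-241208) = 60302)
o(-148)/(-324999) + G/95411 = (2*(-148)/(184 - 148))/(-324999) + 60302/95411 = (2*(-148)/36)*(-1/324999) + 60302*(1/95411) = (2*(-148)*(1/36))*(-1/324999) + 60302/95411 = -74/9*(-1/324999) + 60302/95411 = 74/2924991 + 60302/95411 = 176389867696/279076316301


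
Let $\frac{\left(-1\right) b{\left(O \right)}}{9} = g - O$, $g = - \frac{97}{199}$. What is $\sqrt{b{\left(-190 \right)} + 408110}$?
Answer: $\frac{\sqrt{16094020127}}{199} \approx 637.5$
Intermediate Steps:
$g = - \frac{97}{199}$ ($g = \left(-97\right) \frac{1}{199} = - \frac{97}{199} \approx -0.48744$)
$b{\left(O \right)} = \frac{873}{199} + 9 O$ ($b{\left(O \right)} = - 9 \left(- \frac{97}{199} - O\right) = \frac{873}{199} + 9 O$)
$\sqrt{b{\left(-190 \right)} + 408110} = \sqrt{\left(\frac{873}{199} + 9 \left(-190\right)\right) + 408110} = \sqrt{\left(\frac{873}{199} - 1710\right) + 408110} = \sqrt{- \frac{339417}{199} + 408110} = \sqrt{\frac{80874473}{199}} = \frac{\sqrt{16094020127}}{199}$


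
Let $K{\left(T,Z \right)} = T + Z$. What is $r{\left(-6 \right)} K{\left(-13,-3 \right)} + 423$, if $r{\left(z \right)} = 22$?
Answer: $71$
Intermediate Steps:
$r{\left(-6 \right)} K{\left(-13,-3 \right)} + 423 = 22 \left(-13 - 3\right) + 423 = 22 \left(-16\right) + 423 = -352 + 423 = 71$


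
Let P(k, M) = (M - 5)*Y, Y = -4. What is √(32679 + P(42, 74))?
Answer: √32403 ≈ 180.01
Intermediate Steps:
P(k, M) = 20 - 4*M (P(k, M) = (M - 5)*(-4) = (-5 + M)*(-4) = 20 - 4*M)
√(32679 + P(42, 74)) = √(32679 + (20 - 4*74)) = √(32679 + (20 - 296)) = √(32679 - 276) = √32403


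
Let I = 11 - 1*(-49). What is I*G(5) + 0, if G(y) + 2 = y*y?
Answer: 1380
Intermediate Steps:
I = 60 (I = 11 + 49 = 60)
G(y) = -2 + y**2 (G(y) = -2 + y*y = -2 + y**2)
I*G(5) + 0 = 60*(-2 + 5**2) + 0 = 60*(-2 + 25) + 0 = 60*23 + 0 = 1380 + 0 = 1380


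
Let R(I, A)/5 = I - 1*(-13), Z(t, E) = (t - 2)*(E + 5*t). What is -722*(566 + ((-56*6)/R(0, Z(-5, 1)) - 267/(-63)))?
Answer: -556892318/1365 ≈ -4.0798e+5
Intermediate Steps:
Z(t, E) = (-2 + t)*(E + 5*t)
R(I, A) = 65 + 5*I (R(I, A) = 5*(I - 1*(-13)) = 5*(I + 13) = 5*(13 + I) = 65 + 5*I)
-722*(566 + ((-56*6)/R(0, Z(-5, 1)) - 267/(-63))) = -722*(566 + ((-56*6)/(65 + 5*0) - 267/(-63))) = -722*(566 + (-336/(65 + 0) - 267*(-1/63))) = -722*(566 + (-336/65 + 89/21)) = -722*(566 - 1271/1365) = -722*771319/1365 = -556892318/1365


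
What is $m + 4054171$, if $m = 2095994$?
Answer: $6150165$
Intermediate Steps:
$m + 4054171 = 2095994 + 4054171 = 6150165$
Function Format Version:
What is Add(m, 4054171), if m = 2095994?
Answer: 6150165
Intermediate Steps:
Add(m, 4054171) = Add(2095994, 4054171) = 6150165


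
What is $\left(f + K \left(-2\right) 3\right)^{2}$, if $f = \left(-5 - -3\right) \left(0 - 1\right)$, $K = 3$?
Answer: $256$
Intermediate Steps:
$f = 2$ ($f = \left(-5 + 3\right) \left(-1\right) = \left(-2\right) \left(-1\right) = 2$)
$\left(f + K \left(-2\right) 3\right)^{2} = \left(2 + 3 \left(-2\right) 3\right)^{2} = \left(2 - 18\right)^{2} = \left(-16\right)^{2} = 256$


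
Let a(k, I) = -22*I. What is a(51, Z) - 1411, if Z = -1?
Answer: -1389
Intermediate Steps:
a(51, Z) - 1411 = -22*(-1) - 1411 = 22 - 1411 = -1389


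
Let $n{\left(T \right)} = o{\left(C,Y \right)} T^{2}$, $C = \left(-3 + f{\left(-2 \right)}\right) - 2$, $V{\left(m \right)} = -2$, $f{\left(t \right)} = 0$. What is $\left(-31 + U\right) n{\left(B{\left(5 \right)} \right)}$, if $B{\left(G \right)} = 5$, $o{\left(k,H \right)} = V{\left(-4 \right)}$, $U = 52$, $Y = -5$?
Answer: $-1050$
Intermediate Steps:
$C = -5$ ($C = \left(-3 + 0\right) - 2 = -3 - 2 = -5$)
$o{\left(k,H \right)} = -2$
$n{\left(T \right)} = - 2 T^{2}$
$\left(-31 + U\right) n{\left(B{\left(5 \right)} \right)} = \left(-31 + 52\right) \left(- 2 \cdot 5^{2}\right) = 21 \left(\left(-2\right) 25\right) = 21 \left(-50\right) = -1050$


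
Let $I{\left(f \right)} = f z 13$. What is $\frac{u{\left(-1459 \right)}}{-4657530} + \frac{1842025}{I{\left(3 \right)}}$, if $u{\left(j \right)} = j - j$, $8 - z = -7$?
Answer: $\frac{368405}{117} \approx 3148.8$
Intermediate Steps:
$z = 15$ ($z = 8 - -7 = 8 + 7 = 15$)
$u{\left(j \right)} = 0$
$I{\left(f \right)} = 195 f$ ($I{\left(f \right)} = f 15 \cdot 13 = 15 f 13 = 195 f$)
$\frac{u{\left(-1459 \right)}}{-4657530} + \frac{1842025}{I{\left(3 \right)}} = \frac{0}{-4657530} + \frac{1842025}{195 \cdot 3} = 0 \left(- \frac{1}{4657530}\right) + \frac{1842025}{585} = 0 + 1842025 \cdot \frac{1}{585} = 0 + \frac{368405}{117} = \frac{368405}{117}$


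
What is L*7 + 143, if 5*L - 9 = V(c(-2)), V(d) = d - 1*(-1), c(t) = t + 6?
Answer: 813/5 ≈ 162.60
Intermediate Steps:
c(t) = 6 + t
V(d) = 1 + d (V(d) = d + 1 = 1 + d)
L = 14/5 (L = 9/5 + (1 + (6 - 2))/5 = 9/5 + (1 + 4)/5 = 9/5 + (1/5)*5 = 9/5 + 1 = 14/5 ≈ 2.8000)
L*7 + 143 = (14/5)*7 + 143 = 98/5 + 143 = 813/5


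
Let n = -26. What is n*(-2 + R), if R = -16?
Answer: 468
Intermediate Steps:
n*(-2 + R) = -26*(-2 - 16) = -26*(-18) = 468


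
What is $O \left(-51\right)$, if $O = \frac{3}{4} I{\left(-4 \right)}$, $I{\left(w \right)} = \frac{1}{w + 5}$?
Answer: $- \frac{153}{4} \approx -38.25$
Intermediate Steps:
$I{\left(w \right)} = \frac{1}{5 + w}$
$O = \frac{3}{4}$ ($O = \frac{3 \cdot \frac{1}{4}}{5 - 4} = \frac{3 \cdot \frac{1}{4}}{1} = \frac{3}{4} \cdot 1 = \frac{3}{4} \approx 0.75$)
$O \left(-51\right) = \frac{3}{4} \left(-51\right) = - \frac{153}{4}$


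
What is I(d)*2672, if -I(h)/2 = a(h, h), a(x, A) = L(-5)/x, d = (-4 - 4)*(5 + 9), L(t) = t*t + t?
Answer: 6680/7 ≈ 954.29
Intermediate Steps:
L(t) = t + t² (L(t) = t² + t = t + t²)
d = -112 (d = -8*14 = -112)
a(x, A) = 20/x (a(x, A) = (-5*(1 - 5))/x = (-5*(-4))/x = 20/x)
I(h) = -40/h
I(d)*2672 = -40/(-112)*2672 = -40*(-1/112)*2672 = (5/14)*2672 = 6680/7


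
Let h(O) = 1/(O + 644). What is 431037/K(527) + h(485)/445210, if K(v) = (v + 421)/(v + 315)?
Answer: 7601061627368867/19854362555 ≈ 3.8284e+5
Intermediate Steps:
h(O) = 1/(644 + O)
K(v) = (421 + v)/(315 + v)
431037/K(527) + h(485)/445210 = 431037/(((421 + 527)/(315 + 527))) + 1/((644 + 485)*445210) = 431037/((948/842)) + (1/445210)/1129 = 431037/(((1/842)*948)) + (1/1129)*(1/445210) = 431037/(474/421) + 1/502642090 = 431037*(421/474) + 1/502642090 = 60488859/158 + 1/502642090 = 7601061627368867/19854362555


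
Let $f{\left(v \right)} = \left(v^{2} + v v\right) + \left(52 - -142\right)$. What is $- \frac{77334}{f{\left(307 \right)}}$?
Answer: $- \frac{38667}{94346} \approx -0.40984$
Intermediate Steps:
$f{\left(v \right)} = 194 + 2 v^{2}$ ($f{\left(v \right)} = \left(v^{2} + v^{2}\right) + \left(52 + 142\right) = 2 v^{2} + 194 = 194 + 2 v^{2}$)
$- \frac{77334}{f{\left(307 \right)}} = - \frac{77334}{194 + 2 \cdot 307^{2}} = - \frac{77334}{194 + 2 \cdot 94249} = - \frac{77334}{194 + 188498} = - \frac{77334}{188692} = \left(-77334\right) \frac{1}{188692} = - \frac{38667}{94346}$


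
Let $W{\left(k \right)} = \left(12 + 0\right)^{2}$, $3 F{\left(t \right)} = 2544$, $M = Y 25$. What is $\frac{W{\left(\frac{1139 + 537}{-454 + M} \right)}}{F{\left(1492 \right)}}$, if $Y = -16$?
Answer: $\frac{9}{53} \approx 0.16981$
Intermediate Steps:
$M = -400$ ($M = \left(-16\right) 25 = -400$)
$F{\left(t \right)} = 848$ ($F{\left(t \right)} = \frac{1}{3} \cdot 2544 = 848$)
$W{\left(k \right)} = 144$ ($W{\left(k \right)} = 12^{2} = 144$)
$\frac{W{\left(\frac{1139 + 537}{-454 + M} \right)}}{F{\left(1492 \right)}} = \frac{144}{848} = 144 \cdot \frac{1}{848} = \frac{9}{53}$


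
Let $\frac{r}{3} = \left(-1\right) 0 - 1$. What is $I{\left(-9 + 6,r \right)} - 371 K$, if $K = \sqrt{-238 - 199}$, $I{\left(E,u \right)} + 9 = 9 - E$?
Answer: $3 - 371 i \sqrt{437} \approx 3.0 - 7755.6 i$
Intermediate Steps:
$r = -3$ ($r = 3 \left(\left(-1\right) 0 - 1\right) = 3 \left(0 - 1\right) = 3 \left(-1\right) = -3$)
$I{\left(E,u \right)} = - E$ ($I{\left(E,u \right)} = -9 - \left(-9 + E\right) = - E$)
$K = i \sqrt{437}$ ($K = \sqrt{-437} = i \sqrt{437} \approx 20.905 i$)
$I{\left(-9 + 6,r \right)} - 371 K = - (-9 + 6) - 371 i \sqrt{437} = \left(-1\right) \left(-3\right) - 371 i \sqrt{437} = 3 - 371 i \sqrt{437}$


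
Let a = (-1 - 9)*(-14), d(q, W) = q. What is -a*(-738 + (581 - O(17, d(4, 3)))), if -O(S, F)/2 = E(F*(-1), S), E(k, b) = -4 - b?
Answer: 27860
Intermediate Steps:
O(S, F) = 8 + 2*S (O(S, F) = -2*(-4 - S) = 8 + 2*S)
a = 140 (a = -10*(-14) = 140)
-a*(-738 + (581 - O(17, d(4, 3)))) = -140*(-738 + (581 - (8 + 2*17))) = -140*(-738 + (581 - (8 + 34))) = -140*(-738 + (581 - 1*42)) = -140*(-738 + (581 - 42)) = -140*(-738 + 539) = -140*(-199) = -1*(-27860) = 27860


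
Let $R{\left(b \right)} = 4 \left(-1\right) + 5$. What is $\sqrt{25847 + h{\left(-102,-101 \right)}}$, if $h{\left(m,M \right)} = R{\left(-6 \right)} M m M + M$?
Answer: $2 i \sqrt{253689} \approx 1007.4 i$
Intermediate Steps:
$R{\left(b \right)} = 1$ ($R{\left(b \right)} = -4 + 5 = 1$)
$h{\left(m,M \right)} = M + m M^{2}$ ($h{\left(m,M \right)} = 1 M m M + M = M m M + M = m M^{2} + M = M + m M^{2}$)
$\sqrt{25847 + h{\left(-102,-101 \right)}} = \sqrt{25847 - 101 \left(1 - -10302\right)} = \sqrt{25847 - 101 \left(1 + 10302\right)} = \sqrt{25847 - 1040603} = \sqrt{-1014756} = 2 i \sqrt{253689}$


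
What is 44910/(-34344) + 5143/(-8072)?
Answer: -7488121/3850344 ≈ -1.9448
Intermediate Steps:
44910/(-34344) + 5143/(-8072) = 44910*(-1/34344) + 5143*(-1/8072) = -2495/1908 - 5143/8072 = -7488121/3850344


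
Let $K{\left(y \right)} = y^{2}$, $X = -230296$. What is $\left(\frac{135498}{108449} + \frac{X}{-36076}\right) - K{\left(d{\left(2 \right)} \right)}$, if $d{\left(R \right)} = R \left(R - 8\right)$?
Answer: $- \frac{12125520116}{88918321} \approx -136.37$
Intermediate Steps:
$d{\left(R \right)} = R \left(-8 + R\right)$
$\left(\frac{135498}{108449} + \frac{X}{-36076}\right) - K{\left(d{\left(2 \right)} \right)} = \left(\frac{135498}{108449} - \frac{230296}{-36076}\right) - \left(2 \left(-8 + 2\right)\right)^{2} = \left(135498 \cdot \frac{1}{108449} - - \frac{57574}{9019}\right) - \left(2 \left(-6\right)\right)^{2} = \left(\frac{12318}{9859} + \frac{57574}{9019}\right) - \left(-12\right)^{2} = \frac{678718108}{88918321} - 144 = - \frac{12125520116}{88918321}$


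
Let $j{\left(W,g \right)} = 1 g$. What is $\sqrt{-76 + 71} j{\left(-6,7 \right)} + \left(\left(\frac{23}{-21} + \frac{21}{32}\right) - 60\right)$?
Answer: $- \frac{40615}{672} + 7 i \sqrt{5} \approx -60.439 + 15.652 i$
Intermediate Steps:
$j{\left(W,g \right)} = g$
$\sqrt{-76 + 71} j{\left(-6,7 \right)} + \left(\left(\frac{23}{-21} + \frac{21}{32}\right) - 60\right) = \sqrt{-76 + 71} \cdot 7 + \left(\left(\frac{23}{-21} + \frac{21}{32}\right) - 60\right) = \sqrt{-5} \cdot 7 + \left(\left(23 \left(- \frac{1}{21}\right) + 21 \cdot \frac{1}{32}\right) - 60\right) = i \sqrt{5} \cdot 7 + \left(\left(- \frac{23}{21} + \frac{21}{32}\right) - 60\right) = 7 i \sqrt{5} - \frac{40615}{672} = - \frac{40615}{672} + 7 i \sqrt{5}$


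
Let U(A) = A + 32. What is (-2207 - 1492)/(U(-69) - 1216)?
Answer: 3699/1253 ≈ 2.9521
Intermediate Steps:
U(A) = 32 + A
(-2207 - 1492)/(U(-69) - 1216) = (-2207 - 1492)/((32 - 69) - 1216) = -3699/(-37 - 1216) = -3699/(-1253) = -3699*(-1/1253) = 3699/1253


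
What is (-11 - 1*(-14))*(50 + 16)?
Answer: 198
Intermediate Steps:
(-11 - 1*(-14))*(50 + 16) = (-11 + 14)*66 = 3*66 = 198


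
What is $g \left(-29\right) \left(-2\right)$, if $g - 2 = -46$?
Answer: $-2552$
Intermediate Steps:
$g = -44$ ($g = 2 - 46 = -44$)
$g \left(-29\right) \left(-2\right) = \left(-44\right) \left(-29\right) \left(-2\right) = 1276 \left(-2\right) = -2552$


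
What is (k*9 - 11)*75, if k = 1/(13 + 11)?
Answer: -6375/8 ≈ -796.88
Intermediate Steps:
k = 1/24 ≈ 0.041667
(k*9 - 11)*75 = ((1/24)*9 - 11)*75 = (3/8 - 11)*75 = -85/8*75 = -6375/8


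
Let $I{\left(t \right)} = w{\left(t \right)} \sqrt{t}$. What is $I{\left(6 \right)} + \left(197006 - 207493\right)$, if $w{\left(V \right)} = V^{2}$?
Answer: $-10487 + 36 \sqrt{6} \approx -10399.0$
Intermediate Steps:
$I{\left(t \right)} = t^{\frac{5}{2}}$ ($I{\left(t \right)} = t^{2} \sqrt{t} = t^{\frac{5}{2}}$)
$I{\left(6 \right)} + \left(197006 - 207493\right) = 6^{\frac{5}{2}} + \left(197006 - 207493\right) = 36 \sqrt{6} - 10487 = -10487 + 36 \sqrt{6}$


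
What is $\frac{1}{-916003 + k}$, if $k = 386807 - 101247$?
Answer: $- \frac{1}{630443} \approx -1.5862 \cdot 10^{-6}$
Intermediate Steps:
$k = 285560$ ($k = 386807 - 101247 = 285560$)
$\frac{1}{-916003 + k} = \frac{1}{-916003 + 285560} = \frac{1}{-630443} = - \frac{1}{630443}$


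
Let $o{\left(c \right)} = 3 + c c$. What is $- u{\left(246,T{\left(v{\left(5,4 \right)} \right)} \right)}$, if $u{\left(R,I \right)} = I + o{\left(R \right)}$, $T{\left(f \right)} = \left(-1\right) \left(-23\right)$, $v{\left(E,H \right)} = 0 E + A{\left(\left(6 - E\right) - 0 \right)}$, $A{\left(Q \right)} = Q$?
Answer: $-60542$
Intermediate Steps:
$o{\left(c \right)} = 3 + c^{2}$
$v{\left(E,H \right)} = 6 - E$ ($v{\left(E,H \right)} = 0 E - \left(-6 + E\right) = 0 + \left(\left(6 - E\right) + 0\right) = 0 - \left(-6 + E\right) = 6 - E$)
$T{\left(f \right)} = 23$
$u{\left(R,I \right)} = 3 + I + R^{2}$ ($u{\left(R,I \right)} = I + \left(3 + R^{2}\right) = 3 + I + R^{2}$)
$- u{\left(246,T{\left(v{\left(5,4 \right)} \right)} \right)} = - (3 + 23 + 246^{2}) = - (3 + 23 + 60516) = \left(-1\right) 60542 = -60542$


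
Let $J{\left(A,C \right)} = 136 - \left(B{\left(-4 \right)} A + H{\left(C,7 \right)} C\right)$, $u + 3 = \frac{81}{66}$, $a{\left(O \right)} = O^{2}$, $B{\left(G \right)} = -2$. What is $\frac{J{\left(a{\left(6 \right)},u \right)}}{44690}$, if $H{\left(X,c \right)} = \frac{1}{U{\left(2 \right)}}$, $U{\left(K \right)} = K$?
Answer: $\frac{9191}{1966360} \approx 0.0046741$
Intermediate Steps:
$H{\left(X,c \right)} = \frac{1}{2}$
$u = - \frac{39}{22}$ ($u = -3 + \frac{81}{66} = -3 + 81 \cdot \frac{1}{66} = -3 + \frac{27}{22} = - \frac{39}{22} \approx -1.7727$)
$J{\left(A,C \right)} = 136 + 2 A - \frac{C}{2}$ ($J{\left(A,C \right)} = 136 - \left(- 2 A + \frac{C}{2}\right) = 136 - \left(\frac{C}{2} - 2 A\right) = 136 + \left(2 A - \frac{C}{2}\right) = 136 + 2 A - \frac{C}{2}$)
$\frac{J{\left(a{\left(6 \right)},u \right)}}{44690} = \frac{136 + 2 \cdot 6^{2} - - \frac{39}{44}}{44690} = \left(136 + 2 \cdot 36 + \frac{39}{44}\right) \frac{1}{44690} = \left(136 + 72 + \frac{39}{44}\right) \frac{1}{44690} = \frac{9191}{44} \cdot \frac{1}{44690} = \frac{9191}{1966360}$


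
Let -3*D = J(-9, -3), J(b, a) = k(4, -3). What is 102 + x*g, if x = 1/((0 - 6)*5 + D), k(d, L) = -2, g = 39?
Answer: 8859/88 ≈ 100.67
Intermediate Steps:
J(b, a) = -2
D = ⅔ (D = -⅓*(-2) = ⅔ ≈ 0.66667)
x = -3/88 (x = 1/((0 - 6)*5 + ⅔) = 1/(-6*5 + ⅔) = 1/(-30 + ⅔) = 1/(-88/3) = -3/88 ≈ -0.034091)
102 + x*g = 102 - 3/88*39 = 102 - 117/88 = 8859/88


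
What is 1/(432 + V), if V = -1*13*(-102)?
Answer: 1/1758 ≈ 0.00056883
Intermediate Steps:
V = 1326 (V = -13*(-102) = 1326)
1/(432 + V) = 1/(432 + 1326) = 1/1758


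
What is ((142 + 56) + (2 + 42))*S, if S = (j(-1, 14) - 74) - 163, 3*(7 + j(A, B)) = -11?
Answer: -179806/3 ≈ -59935.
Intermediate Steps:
j(A, B) = -32/3 (j(A, B) = -7 + (1/3)*(-11) = -7 - 11/3 = -32/3)
S = -743/3 (S = (-32/3 - 74) - 163 = -254/3 - 163 = -743/3 ≈ -247.67)
((142 + 56) + (2 + 42))*S = ((142 + 56) + (2 + 42))*(-743/3) = (198 + 44)*(-743/3) = 242*(-743/3) = -179806/3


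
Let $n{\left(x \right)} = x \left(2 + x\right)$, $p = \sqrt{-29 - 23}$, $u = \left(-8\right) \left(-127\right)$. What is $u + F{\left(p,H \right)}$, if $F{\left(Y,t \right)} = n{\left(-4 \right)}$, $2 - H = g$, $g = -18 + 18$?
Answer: $1024$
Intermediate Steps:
$u = 1016$
$p = 2 i \sqrt{13}$ ($p = \sqrt{-52} = 2 i \sqrt{13} \approx 7.2111 i$)
$g = 0$
$H = 2$ ($H = 2 - 0 = 2 + 0 = 2$)
$F{\left(Y,t \right)} = 8$ ($F{\left(Y,t \right)} = - 4 \left(2 - 4\right) = \left(-4\right) \left(-2\right) = 8$)
$u + F{\left(p,H \right)} = 1016 + 8 = 1024$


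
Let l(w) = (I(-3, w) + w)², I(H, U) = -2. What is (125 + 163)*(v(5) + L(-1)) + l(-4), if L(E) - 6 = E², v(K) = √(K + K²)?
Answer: 2052 + 288*√30 ≈ 3629.4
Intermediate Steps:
l(w) = (-2 + w)²
L(E) = 6 + E²
(125 + 163)*(v(5) + L(-1)) + l(-4) = (125 + 163)*(√(5*(1 + 5)) + (6 + (-1)²)) + (-2 - 4)² = 288*(√(5*6) + (6 + 1)) + (-6)² = 288*(√30 + 7) + 36 = 288*(7 + √30) + 36 = (2016 + 288*√30) + 36 = 2052 + 288*√30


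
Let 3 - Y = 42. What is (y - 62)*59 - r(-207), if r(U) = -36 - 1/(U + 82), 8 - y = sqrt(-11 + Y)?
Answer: -393751/125 - 295*I*sqrt(2) ≈ -3150.0 - 417.19*I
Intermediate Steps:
Y = -39 (Y = 3 - 1*42 = 3 - 42 = -39)
y = 8 - 5*I*sqrt(2) (y = 8 - sqrt(-11 - 39) = 8 - sqrt(-50) = 8 - 5*I*sqrt(2) ≈ 8.0 - 7.0711*I)
r(U) = -36 - 1/(82 + U)
(y - 62)*59 - r(-207) = ((8 - 5*I*sqrt(2)) - 62)*59 - (-2953 - 36*(-207))/(82 - 207) = (-54 - 5*I*sqrt(2))*59 - (-2953 + 7452)/(-125) = (-3186 - 295*I*sqrt(2)) - (-1)*4499/125 = (-3186 - 295*I*sqrt(2)) - 1*(-4499/125) = (-3186 - 295*I*sqrt(2)) + 4499/125 = -393751/125 - 295*I*sqrt(2)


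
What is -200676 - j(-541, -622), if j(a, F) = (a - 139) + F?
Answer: -199374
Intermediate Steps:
j(a, F) = -139 + F + a (j(a, F) = (-139 + a) + F = -139 + F + a)
-200676 - j(-541, -622) = -200676 - (-139 - 622 - 541) = -200676 - 1*(-1302) = -200676 + 1302 = -199374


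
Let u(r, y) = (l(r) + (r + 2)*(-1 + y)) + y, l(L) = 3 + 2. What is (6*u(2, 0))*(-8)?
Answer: -48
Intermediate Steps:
l(L) = 5
u(r, y) = 5 + y + (-1 + y)*(2 + r) (u(r, y) = (5 + (r + 2)*(-1 + y)) + y = (5 + (2 + r)*(-1 + y)) + y = (5 + (-1 + y)*(2 + r)) + y = 5 + y + (-1 + y)*(2 + r))
(6*u(2, 0))*(-8) = (6*(3 - 1*2 + 3*0 + 2*0))*(-8) = (6*(3 - 2 + 0 + 0))*(-8) = (6*1)*(-8) = 6*(-8) = -48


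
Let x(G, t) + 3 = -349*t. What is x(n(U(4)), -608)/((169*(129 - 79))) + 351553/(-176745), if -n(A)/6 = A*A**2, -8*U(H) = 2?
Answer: 6906544391/298699050 ≈ 23.122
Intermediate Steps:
U(H) = -1/4 (U(H) = -1/8*2 = -1/4)
n(A) = -6*A**3 (n(A) = -6*A*A**2 = -6*A**3)
x(G, t) = -3 - 349*t
x(n(U(4)), -608)/((169*(129 - 79))) + 351553/(-176745) = (-3 - 349*(-608))/((169*(129 - 79))) + 351553/(-176745) = (-3 + 212192)/((169*50)) + 351553*(-1/176745) = 212189/8450 - 351553/176745 = 6906544391/298699050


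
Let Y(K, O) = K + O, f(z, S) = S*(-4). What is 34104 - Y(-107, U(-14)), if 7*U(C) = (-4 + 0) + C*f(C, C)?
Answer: 240265/7 ≈ 34324.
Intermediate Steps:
f(z, S) = -4*S
U(C) = -4/7 - 4*C**2/7 (U(C) = ((-4 + 0) + C*(-4*C))/7 = (-4 - 4*C**2)/7 = -4/7 - 4*C**2/7)
34104 - Y(-107, U(-14)) = 34104 - (-107 + (-4/7 - 4/7*(-14)**2)) = 34104 - (-107 + (-4/7 - 4/7*196)) = 34104 - (-107 + (-4/7 - 112)) = 34104 - (-107 - 788/7) = 34104 - 1*(-1537/7) = 34104 + 1537/7 = 240265/7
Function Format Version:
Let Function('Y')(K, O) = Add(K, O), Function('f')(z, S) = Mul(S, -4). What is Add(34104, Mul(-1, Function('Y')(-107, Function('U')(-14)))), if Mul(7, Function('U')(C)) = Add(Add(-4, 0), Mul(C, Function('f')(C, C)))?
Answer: Rational(240265, 7) ≈ 34324.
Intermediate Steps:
Function('f')(z, S) = Mul(-4, S)
Function('U')(C) = Add(Rational(-4, 7), Mul(Rational(-4, 7), Pow(C, 2))) (Function('U')(C) = Mul(Rational(1, 7), Add(Add(-4, 0), Mul(C, Mul(-4, C)))) = Mul(Rational(1, 7), Add(-4, Mul(-4, Pow(C, 2)))) = Add(Rational(-4, 7), Mul(Rational(-4, 7), Pow(C, 2))))
Add(34104, Mul(-1, Function('Y')(-107, Function('U')(-14)))) = Add(34104, Mul(-1, Add(-107, Add(Rational(-4, 7), Mul(Rational(-4, 7), Pow(-14, 2)))))) = Add(34104, Mul(-1, Add(-107, Add(Rational(-4, 7), Mul(Rational(-4, 7), 196))))) = Add(34104, Mul(-1, Add(-107, Add(Rational(-4, 7), -112)))) = Add(34104, Mul(-1, Add(-107, Rational(-788, 7)))) = Add(34104, Mul(-1, Rational(-1537, 7))) = Add(34104, Rational(1537, 7)) = Rational(240265, 7)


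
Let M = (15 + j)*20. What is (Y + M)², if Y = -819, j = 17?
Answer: 32041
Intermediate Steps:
M = 640 (M = (15 + 17)*20 = 32*20 = 640)
(Y + M)² = (-819 + 640)² = (-179)² = 32041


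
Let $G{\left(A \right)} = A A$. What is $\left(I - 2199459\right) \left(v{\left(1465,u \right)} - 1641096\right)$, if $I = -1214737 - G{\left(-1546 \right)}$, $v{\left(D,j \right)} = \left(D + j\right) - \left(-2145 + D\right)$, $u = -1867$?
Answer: $9523819607216$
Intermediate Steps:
$G{\left(A \right)} = A^{2}$
$v{\left(D,j \right)} = 2145 + j$
$I = -3604853$ ($I = -1214737 - \left(-1546\right)^{2} = -1214737 - 2390116 = -3604853$)
$\left(I - 2199459\right) \left(v{\left(1465,u \right)} - 1641096\right) = \left(-3604853 - 2199459\right) \left(\left(2145 - 1867\right) - 1641096\right) = - 5804312 \left(278 - 1641096\right) = \left(-5804312\right) \left(-1640818\right) = 9523819607216$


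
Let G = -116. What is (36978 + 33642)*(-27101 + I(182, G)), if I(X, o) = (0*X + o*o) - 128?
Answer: -972649260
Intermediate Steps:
I(X, o) = -128 + o² (I(X, o) = (0 + o²) - 128 = o² - 128 = -128 + o²)
(36978 + 33642)*(-27101 + I(182, G)) = (36978 + 33642)*(-27101 + (-128 + (-116)²)) = 70620*(-27101 + (-128 + 13456)) = 70620*(-27101 + 13328) = 70620*(-13773) = -972649260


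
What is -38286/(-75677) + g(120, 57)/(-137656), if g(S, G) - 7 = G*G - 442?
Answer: 2528671269/5208696556 ≈ 0.48547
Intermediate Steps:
g(S, G) = -435 + G² (g(S, G) = 7 + (G*G - 442) = 7 + (G² - 442) = 7 + (-442 + G²) = -435 + G²)
-38286/(-75677) + g(120, 57)/(-137656) = -38286/(-75677) + (-435 + 57²)/(-137656) = -38286*(-1/75677) + (-435 + 3249)*(-1/137656) = 38286/75677 + 2814*(-1/137656) = 38286/75677 - 1407/68828 = 2528671269/5208696556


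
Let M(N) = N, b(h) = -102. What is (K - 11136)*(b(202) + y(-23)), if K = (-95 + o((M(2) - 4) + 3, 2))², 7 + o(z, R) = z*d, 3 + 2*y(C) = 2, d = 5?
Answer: 354035/2 ≈ 1.7702e+5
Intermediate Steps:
y(C) = -½ (y(C) = -3/2 + (½)*2 = -3/2 + 1 = -½)
o(z, R) = -7 + 5*z (o(z, R) = -7 + z*5 = -7 + 5*z)
K = 9409 (K = (-95 + (-7 + 5*((2 - 4) + 3)))² = (-95 + (-7 + 5*(-2 + 3)))² = (-95 + (-7 + 5*1))² = (-95 + (-7 + 5))² = (-95 - 2)² = (-97)² = 9409)
(K - 11136)*(b(202) + y(-23)) = (9409 - 11136)*(-102 - ½) = -1727*(-205/2) = 354035/2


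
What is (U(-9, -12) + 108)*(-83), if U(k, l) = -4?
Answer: -8632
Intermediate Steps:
(U(-9, -12) + 108)*(-83) = (-4 + 108)*(-83) = 104*(-83) = -8632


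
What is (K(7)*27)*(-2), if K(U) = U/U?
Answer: -54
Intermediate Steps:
K(U) = 1
(K(7)*27)*(-2) = (1*27)*(-2) = 27*(-2) = -54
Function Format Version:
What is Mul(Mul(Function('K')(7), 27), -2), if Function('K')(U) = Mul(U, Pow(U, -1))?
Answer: -54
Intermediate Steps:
Function('K')(U) = 1
Mul(Mul(Function('K')(7), 27), -2) = Mul(Mul(1, 27), -2) = Mul(27, -2) = -54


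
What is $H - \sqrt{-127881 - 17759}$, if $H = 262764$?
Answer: $262764 - 2 i \sqrt{36410} \approx 2.6276 \cdot 10^{5} - 381.63 i$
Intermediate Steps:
$H - \sqrt{-127881 - 17759} = 262764 - \sqrt{-127881 - 17759} = 262764 - \sqrt{-145640} = 262764 - 2 i \sqrt{36410}$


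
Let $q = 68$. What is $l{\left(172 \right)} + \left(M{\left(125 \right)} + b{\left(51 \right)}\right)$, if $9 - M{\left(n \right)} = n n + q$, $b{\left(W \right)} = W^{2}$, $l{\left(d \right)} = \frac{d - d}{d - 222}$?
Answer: $-13083$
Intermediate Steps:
$l{\left(d \right)} = 0$ ($l{\left(d \right)} = \frac{0}{-222 + d} = 0$)
$M{\left(n \right)} = -59 - n^{2}$ ($M{\left(n \right)} = 9 - \left(n n + 68\right) = 9 - \left(n^{2} + 68\right) = 9 - \left(68 + n^{2}\right) = -59 - n^{2}$)
$l{\left(172 \right)} + \left(M{\left(125 \right)} + b{\left(51 \right)}\right) = 0 + \left(\left(-59 - 125^{2}\right) + 51^{2}\right) = 0 + \left(\left(-59 - 15625\right) + 2601\right) = 0 + \left(-15684 + 2601\right) = 0 - 13083 = -13083$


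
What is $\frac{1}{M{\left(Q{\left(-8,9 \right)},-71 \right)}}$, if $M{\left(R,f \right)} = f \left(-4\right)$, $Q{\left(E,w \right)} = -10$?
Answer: $\frac{1}{284} \approx 0.0035211$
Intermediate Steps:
$M{\left(R,f \right)} = - 4 f$
$\frac{1}{M{\left(Q{\left(-8,9 \right)},-71 \right)}} = \frac{1}{\left(-4\right) \left(-71\right)} = \frac{1}{284}$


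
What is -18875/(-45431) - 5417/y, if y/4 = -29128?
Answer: 2445263727/5293256672 ≈ 0.46196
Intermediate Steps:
y = -116512 (y = 4*(-29128) = -116512)
-18875/(-45431) - 5417/y = -18875/(-45431) - 5417/(-116512) = -18875*(-1/45431) - 5417*(-1/116512) = 18875/45431 + 5417/116512 = 2445263727/5293256672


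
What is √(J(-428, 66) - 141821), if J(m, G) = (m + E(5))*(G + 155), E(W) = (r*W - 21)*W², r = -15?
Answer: 3*I*√85201 ≈ 875.68*I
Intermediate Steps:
E(W) = W²*(-21 - 15*W) (E(W) = (-15*W - 21)*W² = (-21 - 15*W)*W² = W²*(-21 - 15*W))
J(m, G) = (-2400 + m)*(155 + G) (J(m, G) = (m + 5²*(-21 - 15*5))*(G + 155) = (m + 25*(-21 - 75))*(155 + G) = (m + 25*(-96))*(155 + G) = (m - 2400)*(155 + G) = (-2400 + m)*(155 + G))
√(J(-428, 66) - 141821) = √((-372000 - 2400*66 + 155*(-428) + 66*(-428)) - 141821) = √((-372000 - 158400 - 66340 - 28248) - 141821) = √(-624988 - 141821) = √(-766809) = 3*I*√85201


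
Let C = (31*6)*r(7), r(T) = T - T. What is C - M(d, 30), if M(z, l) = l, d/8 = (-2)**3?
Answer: -30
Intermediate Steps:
d = -64 (d = 8*(-2)**3 = 8*(-8) = -64)
r(T) = 0
C = 0 (C = (31*6)*0 = 186*0 = 0)
C - M(d, 30) = 0 - 1*30 = 0 - 30 = -30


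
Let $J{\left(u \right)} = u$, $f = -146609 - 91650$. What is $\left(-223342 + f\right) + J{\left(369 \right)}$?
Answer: $-461232$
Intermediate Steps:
$f = -238259$ ($f = -146609 - 91650 = -238259$)
$\left(-223342 + f\right) + J{\left(369 \right)} = \left(-223342 - 238259\right) + 369 = -461601 + 369 = -461232$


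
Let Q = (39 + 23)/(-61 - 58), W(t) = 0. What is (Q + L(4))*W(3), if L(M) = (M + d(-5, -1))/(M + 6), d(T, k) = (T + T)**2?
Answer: 0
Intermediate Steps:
Q = -62/119 (Q = 62/(-119) = 62*(-1/119) = -62/119 ≈ -0.52101)
d(T, k) = 4*T**2 (d(T, k) = (2*T)**2 = 4*T**2)
L(M) = (100 + M)/(6 + M) (L(M) = (M + 4*(-5)**2)/(M + 6) = (M + 4*25)/(6 + M) = (M + 100)/(6 + M) = (100 + M)/(6 + M))
(Q + L(4))*W(3) = (-62/119 + (100 + 4)/(6 + 4))*0 = (-62/119 + 104/10)*0 = (-62/119 + (1/10)*104)*0 = (-62/119 + 52/5)*0 = (5878/595)*0 = 0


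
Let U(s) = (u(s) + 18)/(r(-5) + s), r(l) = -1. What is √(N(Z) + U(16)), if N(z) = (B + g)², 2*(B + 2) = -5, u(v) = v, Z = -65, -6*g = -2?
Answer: √17665/30 ≈ 4.4303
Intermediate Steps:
g = ⅓ (g = -⅙*(-2) = ⅓ ≈ 0.33333)
B = -9/2 (B = -2 + (½)*(-5) = -2 - 5/2 = -9/2 ≈ -4.5000)
U(s) = (18 + s)/(-1 + s) (U(s) = (s + 18)/(-1 + s) = (18 + s)/(-1 + s))
N(z) = 625/36 (N(z) = (-9/2 + ⅓)² = (-25/6)² = 625/36)
√(N(Z) + U(16)) = √(625/36 + (18 + 16)/(-1 + 16)) = √(625/36 + 34/15) = √(3533/180) = √17665/30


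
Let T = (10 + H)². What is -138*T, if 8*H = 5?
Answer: -498525/32 ≈ -15579.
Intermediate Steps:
H = 5/8 (H = (⅛)*5 = 5/8 ≈ 0.62500)
T = 7225/64 (T = (10 + 5/8)² = (85/8)² = 7225/64 ≈ 112.89)
-138*T = -138*7225/64 = -498525/32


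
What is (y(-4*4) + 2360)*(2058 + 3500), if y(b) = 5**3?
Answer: 13811630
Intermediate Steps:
y(b) = 125
(y(-4*4) + 2360)*(2058 + 3500) = (125 + 2360)*(2058 + 3500) = 2485*5558 = 13811630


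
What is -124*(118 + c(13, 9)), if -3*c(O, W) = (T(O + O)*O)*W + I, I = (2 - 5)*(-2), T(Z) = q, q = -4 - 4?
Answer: -53072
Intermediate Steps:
q = -8
T(Z) = -8
I = 6 (I = -3*(-2) = 6)
c(O, W) = -2 + 8*O*W/3 (c(O, W) = -((-8*O)*W + 6)/3 = -(-8*O*W + 6)/3 = -(6 - 8*O*W)/3 = -2 + 8*O*W/3)
-124*(118 + c(13, 9)) = -124*(118 + (-2 + (8/3)*13*9)) = -124*(118 + (-2 + 312)) = -124*(118 + 310) = -124*428 = -53072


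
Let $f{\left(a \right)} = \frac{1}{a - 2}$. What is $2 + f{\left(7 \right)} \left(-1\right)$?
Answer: $\frac{9}{5} \approx 1.8$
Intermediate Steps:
$f{\left(a \right)} = \frac{1}{-2 + a}$
$2 + f{\left(7 \right)} \left(-1\right) = 2 + \frac{1}{-2 + 7} \left(-1\right) = 2 + \frac{1}{5} \left(-1\right) = 2 - \frac{1}{5} = \frac{9}{5}$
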